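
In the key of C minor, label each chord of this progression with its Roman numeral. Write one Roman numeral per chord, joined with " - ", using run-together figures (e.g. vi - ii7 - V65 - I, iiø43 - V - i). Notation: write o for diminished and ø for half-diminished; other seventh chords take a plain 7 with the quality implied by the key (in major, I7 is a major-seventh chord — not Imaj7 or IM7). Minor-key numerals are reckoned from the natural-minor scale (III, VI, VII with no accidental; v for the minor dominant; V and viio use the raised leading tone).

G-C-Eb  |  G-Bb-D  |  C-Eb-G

G-C-Eb: minor triad on C = scale degree 1 → i64.
G-Bb-D: root G is the dominant; minor triad there is v.
C-Eb-G: root C is the tonic; minor triad there is i.

i64 - v - i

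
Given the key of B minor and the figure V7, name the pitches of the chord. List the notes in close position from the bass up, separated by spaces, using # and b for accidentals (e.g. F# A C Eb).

F# A# C# E

In B minor, the fifth degree is F#. The dominant is major (leading tone raised), so V is a dominant seventh chord.
Stacking thirds from F# gives F#-A#-C#-E.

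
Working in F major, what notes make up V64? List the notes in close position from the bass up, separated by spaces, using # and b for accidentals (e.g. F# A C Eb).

In F major, the dominant is C, and the diatonic chord built there is a major triad.
That chord is spelled C-E-G.
The figured bass 64 indicates second inversion, placing the fifth (G) in the bass: G-C-E.

G C E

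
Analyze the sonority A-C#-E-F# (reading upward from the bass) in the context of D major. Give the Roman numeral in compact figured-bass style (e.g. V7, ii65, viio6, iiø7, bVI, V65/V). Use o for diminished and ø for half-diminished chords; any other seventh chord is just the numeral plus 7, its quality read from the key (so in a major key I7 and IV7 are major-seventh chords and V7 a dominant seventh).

iii65

Stacked in thirds the chord is F#-A-C#-E: a minor seventh chord on F#.
In D major, F# is the mediant; the diatonic minor seventh chord there is iii7.
With A in the bass the chord is in first inversion, so the figured bass is 65.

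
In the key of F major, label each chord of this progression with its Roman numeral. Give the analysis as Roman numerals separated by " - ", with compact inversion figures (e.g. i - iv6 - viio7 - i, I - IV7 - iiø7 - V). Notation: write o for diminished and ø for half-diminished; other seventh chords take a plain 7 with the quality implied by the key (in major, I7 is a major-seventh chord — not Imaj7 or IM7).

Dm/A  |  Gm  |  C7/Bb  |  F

vi64 - ii - V42 - I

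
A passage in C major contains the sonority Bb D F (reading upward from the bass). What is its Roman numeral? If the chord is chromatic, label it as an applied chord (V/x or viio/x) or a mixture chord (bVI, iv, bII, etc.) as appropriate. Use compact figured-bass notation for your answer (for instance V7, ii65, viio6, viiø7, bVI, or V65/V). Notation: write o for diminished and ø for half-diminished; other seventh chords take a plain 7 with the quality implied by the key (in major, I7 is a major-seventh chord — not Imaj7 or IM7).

bVII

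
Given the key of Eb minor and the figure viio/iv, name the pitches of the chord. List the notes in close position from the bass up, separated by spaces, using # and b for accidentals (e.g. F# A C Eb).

G Bb Db

The slash marks an applied leading-tone chord: viio of iv. In Eb minor, iv is Ab, so the leading tone to it is G, a half step below.
Building a diminished triad on G gives G-Bb-Db.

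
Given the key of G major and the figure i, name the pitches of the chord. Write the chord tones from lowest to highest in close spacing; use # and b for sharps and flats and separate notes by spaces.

G Bb D

i is the minor tonic, borrowed from the parallel minor. In G major that root is G.
So the chord is G-Bb-D.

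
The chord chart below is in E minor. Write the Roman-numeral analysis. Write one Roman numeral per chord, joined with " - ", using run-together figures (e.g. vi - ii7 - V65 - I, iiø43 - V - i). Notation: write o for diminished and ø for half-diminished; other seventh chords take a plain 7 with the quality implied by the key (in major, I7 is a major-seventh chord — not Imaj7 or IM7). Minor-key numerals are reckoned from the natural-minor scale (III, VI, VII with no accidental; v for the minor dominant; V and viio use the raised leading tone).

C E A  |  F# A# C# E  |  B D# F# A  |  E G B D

iv6 - V7/V - V7 - i7

C-E-A: root A is the subdominant; minor triad there is iv6.
F#-A#-C#-E: a dominant seventh chord on F#, the applied dominant of V → V7/V.
B-D#-F#-A has root B, degree 5 in E minor, so V7.
E-G-B-D has root E, degree 1 in E minor, so i7.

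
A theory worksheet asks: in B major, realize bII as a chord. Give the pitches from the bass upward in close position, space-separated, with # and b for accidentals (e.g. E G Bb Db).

C E G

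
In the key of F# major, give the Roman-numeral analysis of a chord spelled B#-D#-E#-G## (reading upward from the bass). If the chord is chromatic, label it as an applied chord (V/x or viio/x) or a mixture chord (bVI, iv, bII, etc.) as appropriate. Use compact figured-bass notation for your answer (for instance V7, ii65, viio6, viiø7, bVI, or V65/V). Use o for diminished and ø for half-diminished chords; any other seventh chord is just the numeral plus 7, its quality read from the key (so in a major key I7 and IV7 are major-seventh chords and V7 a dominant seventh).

V43/iii

The pitches E#-G##-B#-D# form a dominant seventh chord rooted on E#.
E# is not a diatonic chord root with this quality in F# major, but it lies a perfect fifth above A# (iii), so the chord functions as an applied dominant of iii.
With B# in the bass the chord is in second inversion, so the figured bass is 43.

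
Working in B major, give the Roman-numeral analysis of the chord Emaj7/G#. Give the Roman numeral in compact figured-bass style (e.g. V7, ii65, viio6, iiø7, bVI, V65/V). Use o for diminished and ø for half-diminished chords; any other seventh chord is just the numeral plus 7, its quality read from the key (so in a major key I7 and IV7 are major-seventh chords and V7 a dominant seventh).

The pitches E-G#-B-D# form a major seventh chord rooted on E.
In B major, E is the subdominant; the diatonic major seventh chord there is IV7.
With G# in the bass the chord is in first inversion, so the figured bass is 65.

IV65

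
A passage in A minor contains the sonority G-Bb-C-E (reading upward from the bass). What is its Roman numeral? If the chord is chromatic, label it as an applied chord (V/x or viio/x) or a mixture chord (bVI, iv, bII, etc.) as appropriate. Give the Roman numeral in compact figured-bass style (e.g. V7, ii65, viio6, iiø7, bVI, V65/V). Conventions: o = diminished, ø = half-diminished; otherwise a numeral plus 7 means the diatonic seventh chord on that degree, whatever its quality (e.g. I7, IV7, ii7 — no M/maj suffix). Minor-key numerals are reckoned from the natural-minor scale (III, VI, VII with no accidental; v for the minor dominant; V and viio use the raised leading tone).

The pitches C-E-G-Bb form a dominant seventh chord rooted on C.
C is not a diatonic chord root with this quality in A minor, but it lies a perfect fifth above F (VI), so the chord functions as an applied dominant of VI.
With G in the bass the chord is in second inversion, so the figured bass is 43.

V43/VI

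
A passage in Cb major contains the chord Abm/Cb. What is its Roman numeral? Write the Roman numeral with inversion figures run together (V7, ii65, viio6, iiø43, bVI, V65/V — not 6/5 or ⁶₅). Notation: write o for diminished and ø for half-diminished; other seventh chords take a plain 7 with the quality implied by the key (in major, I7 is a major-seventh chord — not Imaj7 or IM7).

vi6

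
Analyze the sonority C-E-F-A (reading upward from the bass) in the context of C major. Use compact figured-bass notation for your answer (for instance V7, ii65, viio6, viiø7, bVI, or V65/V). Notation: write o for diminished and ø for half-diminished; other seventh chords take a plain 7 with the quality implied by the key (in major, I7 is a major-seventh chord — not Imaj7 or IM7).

IV43

Stacked in thirds the chord is F-A-C-E: a major seventh chord on F.
F is scale degree 4 in C major, and a major seventh chord on that degree is written IV7.
With C in the bass the chord is in second inversion, so the figured bass is 43.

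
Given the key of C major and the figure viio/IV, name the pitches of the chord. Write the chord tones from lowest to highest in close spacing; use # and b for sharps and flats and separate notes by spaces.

E G Bb

The slash marks an applied leading-tone chord: viio of IV. In C major, IV is F, so the leading tone to it is E, a half step below.
Building a diminished triad on E gives E-G-Bb.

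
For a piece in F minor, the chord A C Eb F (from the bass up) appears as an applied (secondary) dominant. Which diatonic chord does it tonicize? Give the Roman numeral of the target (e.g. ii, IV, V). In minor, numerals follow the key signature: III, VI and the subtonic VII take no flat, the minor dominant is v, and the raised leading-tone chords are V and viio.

The chord is a dominant seventh chord on F.
A dominant resolves down a perfect fifth: F → Bb. In F minor, Bb is scale degree 4, i.e. iv.

iv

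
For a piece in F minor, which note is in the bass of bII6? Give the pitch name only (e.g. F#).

Bb

bII in F minor has root Gb; the chord is Gb-Bb-Db.
The figure 6 means first inversion — the third is in the bass.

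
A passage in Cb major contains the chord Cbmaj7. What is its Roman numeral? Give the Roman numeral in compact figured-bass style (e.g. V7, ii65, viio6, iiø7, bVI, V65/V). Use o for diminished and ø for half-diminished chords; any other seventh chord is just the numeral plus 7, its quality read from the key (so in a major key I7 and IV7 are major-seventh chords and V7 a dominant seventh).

Stacked in thirds the chord is Cb-Eb-Gb-Bb: a major seventh chord on Cb.
In Cb major, Cb is the tonic; the diatonic major seventh chord there is I7.

I7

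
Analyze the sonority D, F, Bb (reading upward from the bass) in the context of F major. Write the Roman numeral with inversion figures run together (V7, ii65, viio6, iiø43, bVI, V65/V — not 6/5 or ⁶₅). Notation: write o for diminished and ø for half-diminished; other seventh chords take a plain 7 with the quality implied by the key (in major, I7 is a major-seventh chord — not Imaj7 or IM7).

IV6

The pitches Bb-D-F form a major triad rooted on Bb.
In F major, Bb is the subdominant; the diatonic major triad there is IV.
With D in the bass the chord is in first inversion, so the figured bass is 6.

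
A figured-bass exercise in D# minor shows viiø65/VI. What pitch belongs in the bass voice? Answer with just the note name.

C#

The applied chord viiø65/VI is rooted on A#: A#-C#-E-G#.
The figure 65 means first inversion — the third is in the bass.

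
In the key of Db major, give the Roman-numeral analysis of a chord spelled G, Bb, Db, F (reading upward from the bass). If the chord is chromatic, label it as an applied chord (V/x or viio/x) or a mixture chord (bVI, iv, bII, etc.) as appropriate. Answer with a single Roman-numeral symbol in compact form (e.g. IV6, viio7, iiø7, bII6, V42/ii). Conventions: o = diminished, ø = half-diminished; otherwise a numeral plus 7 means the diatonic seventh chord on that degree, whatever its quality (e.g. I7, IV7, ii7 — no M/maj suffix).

viiø7/V

The pitches G-Bb-Db-F form a half-diminished seventh chord rooted on G.
G sits a half step below Ab (V in Db major); a diminished chord there is the applied leading-tone chord of V.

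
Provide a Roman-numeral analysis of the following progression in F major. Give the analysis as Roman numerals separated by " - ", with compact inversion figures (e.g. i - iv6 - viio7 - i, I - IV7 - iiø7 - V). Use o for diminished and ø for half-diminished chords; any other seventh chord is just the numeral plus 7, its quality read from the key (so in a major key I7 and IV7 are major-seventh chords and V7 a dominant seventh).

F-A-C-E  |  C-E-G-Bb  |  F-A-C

I7 - V7 - I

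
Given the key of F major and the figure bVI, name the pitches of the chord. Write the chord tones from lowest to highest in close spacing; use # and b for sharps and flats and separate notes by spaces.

Db F Ab

bVI is a major triad on the lowered sixth degree, borrowed from the parallel minor. In F major that root is Db.
So the chord is Db-F-Ab, a major triad.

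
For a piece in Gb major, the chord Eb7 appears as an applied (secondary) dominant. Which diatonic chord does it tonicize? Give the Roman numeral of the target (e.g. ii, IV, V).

ii

The chord is a dominant seventh chord on Eb.
A dominant resolves down a perfect fifth: Eb → Ab. In Gb major, Ab is scale degree 2, i.e. ii.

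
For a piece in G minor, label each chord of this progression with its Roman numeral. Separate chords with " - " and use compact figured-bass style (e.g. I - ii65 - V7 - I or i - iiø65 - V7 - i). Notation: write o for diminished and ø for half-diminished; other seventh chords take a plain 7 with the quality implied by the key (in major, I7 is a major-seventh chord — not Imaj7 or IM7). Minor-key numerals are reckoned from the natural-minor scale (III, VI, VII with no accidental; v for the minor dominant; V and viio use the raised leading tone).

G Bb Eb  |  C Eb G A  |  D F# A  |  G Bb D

G-Bb-Eb: root Eb is the submediant; major triad there is VI6.
C-Eb-G-A: root A is the supertonic; half-diminished seventh chord there is iiø65.
D-F#-A: root D is the dominant; major triad there is V.
G-Bb-D: minor triad on G = scale degree 1 → i.

VI6 - iiø65 - V - i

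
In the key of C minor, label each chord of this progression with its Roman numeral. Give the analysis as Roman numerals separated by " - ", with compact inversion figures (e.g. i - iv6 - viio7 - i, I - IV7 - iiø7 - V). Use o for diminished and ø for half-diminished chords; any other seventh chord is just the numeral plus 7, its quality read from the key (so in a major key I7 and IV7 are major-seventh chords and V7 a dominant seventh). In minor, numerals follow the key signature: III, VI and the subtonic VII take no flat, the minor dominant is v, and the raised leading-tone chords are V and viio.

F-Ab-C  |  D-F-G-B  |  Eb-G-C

iv - V43 - i6

F-Ab-C has root F, degree 4 in C minor, so iv.
D-F-G-B: root G is the dominant; dominant seventh chord there is V43.
Eb-G-C: root C is the tonic; minor triad there is i6.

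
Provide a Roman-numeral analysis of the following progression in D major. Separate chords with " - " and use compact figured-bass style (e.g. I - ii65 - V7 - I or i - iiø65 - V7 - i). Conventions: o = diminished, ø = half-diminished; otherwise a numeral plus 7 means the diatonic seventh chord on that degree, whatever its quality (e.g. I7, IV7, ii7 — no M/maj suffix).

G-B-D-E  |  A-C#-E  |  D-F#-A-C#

ii65 - V - I7

G-B-D-E: root E is the supertonic; minor seventh chord there is ii65.
A-C#-E: major triad on A = scale degree 5 → V.
D-F#-A-C#: root D is the tonic; major seventh chord there is I7.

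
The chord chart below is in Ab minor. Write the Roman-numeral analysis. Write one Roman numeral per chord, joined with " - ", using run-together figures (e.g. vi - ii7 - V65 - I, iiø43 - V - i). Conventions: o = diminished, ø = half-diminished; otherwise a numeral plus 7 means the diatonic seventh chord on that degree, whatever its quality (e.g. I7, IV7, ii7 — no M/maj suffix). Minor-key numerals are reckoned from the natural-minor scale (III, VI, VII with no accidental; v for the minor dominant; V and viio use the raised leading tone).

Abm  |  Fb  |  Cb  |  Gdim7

Abm: root Ab is the tonic; minor triad there is i.
Fb has root Fb, degree 6 in Ab minor, so VI.
Cb has root Cb, degree 3 in Ab minor, so III.
Gdim7: fully diminished seventh chord on G = scale degree 7 → viio7.

i - VI - III - viio7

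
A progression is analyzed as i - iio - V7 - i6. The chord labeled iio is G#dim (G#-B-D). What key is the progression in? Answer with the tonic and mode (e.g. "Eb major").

F# minor

The chord G#dim is a diminished triad rooted on G#; its label is iio.
iio on G# implies G# is the supertonic; that puts the tonic at F#, and the lowercase numeral fits minor mode.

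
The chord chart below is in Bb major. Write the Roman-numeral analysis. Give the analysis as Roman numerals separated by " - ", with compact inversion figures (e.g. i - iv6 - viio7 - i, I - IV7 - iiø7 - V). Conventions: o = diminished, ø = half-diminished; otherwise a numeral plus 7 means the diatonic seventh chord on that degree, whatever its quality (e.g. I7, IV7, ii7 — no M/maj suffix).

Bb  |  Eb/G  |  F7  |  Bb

Bb: major triad on Bb = scale degree 1 → I.
Eb/G has root Eb, degree 4 in Bb major, so IV6.
F7: root F is the dominant; dominant seventh chord there is V7.
Bb: root Bb is the tonic; major triad there is I.

I - IV6 - V7 - I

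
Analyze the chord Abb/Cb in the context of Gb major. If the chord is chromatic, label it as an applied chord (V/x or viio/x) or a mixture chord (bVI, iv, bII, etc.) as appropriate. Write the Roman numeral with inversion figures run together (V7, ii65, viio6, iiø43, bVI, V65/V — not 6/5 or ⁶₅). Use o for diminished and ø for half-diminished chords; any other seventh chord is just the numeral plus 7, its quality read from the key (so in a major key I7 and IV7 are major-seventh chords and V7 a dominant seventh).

Stacked in thirds the chord is Abb-Cb-Ebb: a major triad on Abb.
Abb is the lowered second degree of Gb major (diatonic 2 would be Ab). This is the Neapolitan sixth — a major triad on the lowered second degree, here in its customary first inversion.
With Cb in the bass the chord is in first inversion, so the figured bass is 6.

bII6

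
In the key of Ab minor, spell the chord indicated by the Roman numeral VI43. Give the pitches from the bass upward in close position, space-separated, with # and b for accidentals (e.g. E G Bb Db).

Cb Eb Fb Ab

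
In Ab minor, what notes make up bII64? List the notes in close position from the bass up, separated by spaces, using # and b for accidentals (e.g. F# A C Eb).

Fb Bbb Db

Scale degree 2 in Ab minor is Bb; lowering it a half step gives Bbb. bII64 is the Neapolitan chord — a major triad on the lowered second degree.
So the chord is Bbb-Db-Fb.
The figured bass 64 indicates second inversion, placing the fifth (Fb) in the bass: Fb-Bbb-Db.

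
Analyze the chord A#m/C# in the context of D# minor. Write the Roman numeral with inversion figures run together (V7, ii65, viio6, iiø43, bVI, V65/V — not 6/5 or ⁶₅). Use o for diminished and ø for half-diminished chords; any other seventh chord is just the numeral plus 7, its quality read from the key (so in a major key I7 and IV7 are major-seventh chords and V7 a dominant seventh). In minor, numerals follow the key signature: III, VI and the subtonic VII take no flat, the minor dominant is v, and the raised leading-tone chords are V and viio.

Stacked in thirds the chord is A#-C#-E#: a minor triad on A#.
In D# minor, A# is the dominant; the diatonic minor triad there is v.
With C# in the bass the chord is in first inversion, so the figured bass is 6.

v6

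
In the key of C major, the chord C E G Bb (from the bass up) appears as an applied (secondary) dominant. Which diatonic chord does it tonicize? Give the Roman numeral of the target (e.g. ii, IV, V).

The chord is a dominant seventh chord on C.
A dominant resolves down a perfect fifth: C → F. In C major, F is scale degree 4, i.e. IV.

IV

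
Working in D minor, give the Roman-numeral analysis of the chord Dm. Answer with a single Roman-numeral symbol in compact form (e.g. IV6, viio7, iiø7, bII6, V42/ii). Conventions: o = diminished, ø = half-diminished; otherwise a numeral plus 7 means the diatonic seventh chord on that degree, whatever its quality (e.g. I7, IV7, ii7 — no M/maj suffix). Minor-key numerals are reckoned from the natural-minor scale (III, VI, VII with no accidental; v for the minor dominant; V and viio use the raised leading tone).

i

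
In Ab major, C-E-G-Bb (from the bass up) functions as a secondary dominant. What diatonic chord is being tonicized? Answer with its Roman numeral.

vi

The chord is a dominant seventh chord on C.
A dominant resolves down a perfect fifth: C → F. In Ab major, F is scale degree 6, i.e. vi.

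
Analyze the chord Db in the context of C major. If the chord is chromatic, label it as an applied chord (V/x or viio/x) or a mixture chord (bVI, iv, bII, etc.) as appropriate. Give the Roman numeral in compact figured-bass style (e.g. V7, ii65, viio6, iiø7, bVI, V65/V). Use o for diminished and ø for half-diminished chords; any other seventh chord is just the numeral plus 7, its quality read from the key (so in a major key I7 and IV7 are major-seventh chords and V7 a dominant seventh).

The pitches Db-F-Ab form a major triad rooted on Db.
Db is the lowered second degree of C major (diatonic 2 would be D). This is the Neapolitan chord — a major triad on the lowered second degree.

bII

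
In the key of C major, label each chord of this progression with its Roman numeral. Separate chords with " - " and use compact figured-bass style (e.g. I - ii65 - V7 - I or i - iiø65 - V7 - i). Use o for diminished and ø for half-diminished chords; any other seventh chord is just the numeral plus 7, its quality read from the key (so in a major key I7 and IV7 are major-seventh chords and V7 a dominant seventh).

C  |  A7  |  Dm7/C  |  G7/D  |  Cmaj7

I - V7/ii - ii42 - V43 - I7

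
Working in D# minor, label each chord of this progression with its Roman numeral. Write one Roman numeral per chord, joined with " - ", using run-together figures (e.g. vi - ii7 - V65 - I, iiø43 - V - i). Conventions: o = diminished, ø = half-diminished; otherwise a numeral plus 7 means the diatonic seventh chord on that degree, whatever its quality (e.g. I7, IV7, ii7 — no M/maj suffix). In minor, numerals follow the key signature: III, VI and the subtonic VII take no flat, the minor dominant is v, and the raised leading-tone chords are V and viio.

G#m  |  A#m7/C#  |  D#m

iv - v65 - i

G#m: minor triad on G# = scale degree 4 → iv.
A#m7/C#: minor seventh chord on A# = scale degree 5 → v65.
D#m has root D#, degree 1 in D# minor, so i.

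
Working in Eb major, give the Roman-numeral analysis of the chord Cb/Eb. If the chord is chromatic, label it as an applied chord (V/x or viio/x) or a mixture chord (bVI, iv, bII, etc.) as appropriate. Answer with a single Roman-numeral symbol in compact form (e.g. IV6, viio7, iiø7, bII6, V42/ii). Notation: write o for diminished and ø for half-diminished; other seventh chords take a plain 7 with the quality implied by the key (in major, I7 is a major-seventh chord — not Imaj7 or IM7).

bVI6

Stacked in thirds the chord is Cb-Eb-Gb: a major triad on Cb.
Cb is the lowered sixth degree of Eb major (diatonic 6 would be C). This is a major triad on the lowered sixth degree, borrowed from the parallel minor.
With Eb in the bass the chord is in first inversion, so the figured bass is 6.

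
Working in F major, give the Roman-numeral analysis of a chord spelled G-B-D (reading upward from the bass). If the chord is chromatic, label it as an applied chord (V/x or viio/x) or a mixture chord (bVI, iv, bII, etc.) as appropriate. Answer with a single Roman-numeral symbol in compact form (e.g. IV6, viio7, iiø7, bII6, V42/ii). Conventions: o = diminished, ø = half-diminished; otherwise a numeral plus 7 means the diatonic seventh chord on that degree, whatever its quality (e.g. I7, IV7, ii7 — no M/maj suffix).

V/V

Stacked in thirds the chord is G-B-D: a major triad on G.
G is not a diatonic chord root with this quality in F major, but it lies a perfect fifth above C (V), so the chord functions as an applied dominant of V.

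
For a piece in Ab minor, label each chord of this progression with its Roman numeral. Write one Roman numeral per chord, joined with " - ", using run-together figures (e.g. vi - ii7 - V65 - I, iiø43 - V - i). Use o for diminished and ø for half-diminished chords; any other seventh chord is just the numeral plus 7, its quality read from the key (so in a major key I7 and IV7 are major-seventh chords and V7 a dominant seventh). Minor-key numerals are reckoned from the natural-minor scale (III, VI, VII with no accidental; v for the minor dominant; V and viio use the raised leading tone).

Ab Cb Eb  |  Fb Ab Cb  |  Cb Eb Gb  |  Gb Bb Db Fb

Ab-Cb-Eb: minor triad on Ab = scale degree 1 → i.
Fb-Ab-Cb: major triad on Fb = scale degree 6 → VI.
Cb-Eb-Gb has root Cb, degree 3 in Ab minor, so III.
Gb-Bb-Db-Fb has root Gb, degree 7 in Ab minor, so VII7.

i - VI - III - VII7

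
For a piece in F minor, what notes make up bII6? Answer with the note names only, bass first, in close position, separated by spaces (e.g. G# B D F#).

Bb Db Gb

Scale degree 2 in F minor is G; lowering it a half step gives Gb. bII6 is the Neapolitan sixth — a major triad on the lowered second degree, here in its customary first inversion.
So the chord is Gb-Bb-Db, a major triad.
The figured bass 6 indicates first inversion, placing the third (Bb) in the bass: Bb-Db-Gb.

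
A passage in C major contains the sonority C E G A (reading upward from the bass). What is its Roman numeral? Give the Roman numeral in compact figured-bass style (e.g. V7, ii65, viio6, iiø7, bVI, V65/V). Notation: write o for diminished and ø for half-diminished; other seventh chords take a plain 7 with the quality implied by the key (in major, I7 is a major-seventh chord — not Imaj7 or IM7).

vi65

Stacked in thirds the chord is A-C-E-G: a minor seventh chord on A.
In C major, A is the submediant; the diatonic minor seventh chord there is vi7.
With C in the bass the chord is in first inversion, so the figured bass is 65.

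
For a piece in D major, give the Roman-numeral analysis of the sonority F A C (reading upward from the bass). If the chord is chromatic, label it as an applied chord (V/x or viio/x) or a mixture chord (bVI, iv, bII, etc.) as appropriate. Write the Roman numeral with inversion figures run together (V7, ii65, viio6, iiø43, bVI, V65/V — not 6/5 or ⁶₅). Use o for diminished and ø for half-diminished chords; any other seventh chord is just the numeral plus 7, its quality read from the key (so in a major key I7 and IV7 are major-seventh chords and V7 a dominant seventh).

The pitches F-A-C form a major triad rooted on F.
F is the lowered third degree of D major (diatonic 3 would be F#). This is a major triad on the lowered third degree, borrowed from the parallel minor.

bIII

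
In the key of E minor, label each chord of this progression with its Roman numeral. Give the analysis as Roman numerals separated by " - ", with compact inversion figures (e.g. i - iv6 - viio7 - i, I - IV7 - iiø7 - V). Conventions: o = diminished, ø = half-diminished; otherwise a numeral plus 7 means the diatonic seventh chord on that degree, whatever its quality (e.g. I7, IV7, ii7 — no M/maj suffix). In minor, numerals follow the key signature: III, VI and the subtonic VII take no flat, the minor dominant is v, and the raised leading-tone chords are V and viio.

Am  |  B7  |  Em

iv - V7 - i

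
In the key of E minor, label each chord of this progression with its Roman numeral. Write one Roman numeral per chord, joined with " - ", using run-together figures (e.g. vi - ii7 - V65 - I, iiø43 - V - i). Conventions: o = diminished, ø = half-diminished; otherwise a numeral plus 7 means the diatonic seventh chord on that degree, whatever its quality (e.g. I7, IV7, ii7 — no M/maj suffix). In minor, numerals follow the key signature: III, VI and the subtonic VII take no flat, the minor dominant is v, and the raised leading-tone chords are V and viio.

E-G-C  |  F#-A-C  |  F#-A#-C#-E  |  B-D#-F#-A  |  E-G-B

E-G-C has root C, degree 6 in E minor, so VI6.
F#-A-C: root F# is the supertonic; diminished triad there is iio.
F#-A#-C#-E: chromatic; F# is V of V, so V7/V.
B-D#-F#-A: root B is the dominant; dominant seventh chord there is V7.
E-G-B: root E is the tonic; minor triad there is i.

VI6 - iio - V7/V - V7 - i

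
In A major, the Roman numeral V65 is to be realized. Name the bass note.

V in A major has root E; the chord is E-G#-B-D.
The figure 65 means first inversion — the third is in the bass.

G#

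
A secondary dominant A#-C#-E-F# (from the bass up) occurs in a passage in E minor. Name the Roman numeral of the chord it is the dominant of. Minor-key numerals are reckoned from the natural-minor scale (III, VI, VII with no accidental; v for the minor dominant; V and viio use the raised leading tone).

V

The chord is a dominant seventh chord on F#.
A dominant resolves down a perfect fifth: F# → B. In E minor, B is scale degree 5, i.e. V.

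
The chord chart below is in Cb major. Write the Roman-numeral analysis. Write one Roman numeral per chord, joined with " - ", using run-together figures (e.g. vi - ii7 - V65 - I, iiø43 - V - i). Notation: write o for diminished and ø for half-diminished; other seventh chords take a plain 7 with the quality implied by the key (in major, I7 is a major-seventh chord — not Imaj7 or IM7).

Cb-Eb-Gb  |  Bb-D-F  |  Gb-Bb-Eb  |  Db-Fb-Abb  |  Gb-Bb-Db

Cb-Eb-Gb: root Cb is the tonic; major triad there is I.
Bb-D-F: a major triad on Bb, the applied dominant of iii → V/iii.
Gb-Bb-Eb: root Eb is the mediant; minor triad there is iii6.
Db-Fb-Abb: diminished triad on Db — chromatic; iio (borrowed from the parallel minor).
Gb-Bb-Db: root Gb is the dominant; major triad there is V.

I - V/iii - iii6 - iio - V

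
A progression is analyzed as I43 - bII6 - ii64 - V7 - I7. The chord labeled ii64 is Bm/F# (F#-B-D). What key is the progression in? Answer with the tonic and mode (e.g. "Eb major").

The anchor chord is a minor triad on B, labeled ii64.
If B is scale degree 2 and the mode makes that degree carry a minor triad, the tonic is A and the mode is major.

A major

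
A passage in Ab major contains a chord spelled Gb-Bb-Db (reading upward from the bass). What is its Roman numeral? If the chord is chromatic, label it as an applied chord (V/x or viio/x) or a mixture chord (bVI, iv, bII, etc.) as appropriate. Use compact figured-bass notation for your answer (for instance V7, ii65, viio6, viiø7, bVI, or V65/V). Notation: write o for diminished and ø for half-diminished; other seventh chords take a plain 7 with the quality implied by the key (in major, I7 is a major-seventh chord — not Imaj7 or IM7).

bVII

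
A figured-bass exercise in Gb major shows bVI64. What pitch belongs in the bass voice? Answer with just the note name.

Bbb

bVI in Gb major has root Ebb; the chord is Ebb-Gb-Bbb.
The figure 64 means second inversion — the fifth is in the bass.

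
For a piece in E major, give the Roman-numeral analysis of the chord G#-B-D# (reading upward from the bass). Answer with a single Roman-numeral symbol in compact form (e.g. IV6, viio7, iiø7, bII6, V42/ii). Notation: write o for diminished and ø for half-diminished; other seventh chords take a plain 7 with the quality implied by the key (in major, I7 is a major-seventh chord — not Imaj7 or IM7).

The pitches G#-B-D# form a minor triad rooted on G#.
G# is scale degree 3 in E major, and a minor triad on that degree is written iii.

iii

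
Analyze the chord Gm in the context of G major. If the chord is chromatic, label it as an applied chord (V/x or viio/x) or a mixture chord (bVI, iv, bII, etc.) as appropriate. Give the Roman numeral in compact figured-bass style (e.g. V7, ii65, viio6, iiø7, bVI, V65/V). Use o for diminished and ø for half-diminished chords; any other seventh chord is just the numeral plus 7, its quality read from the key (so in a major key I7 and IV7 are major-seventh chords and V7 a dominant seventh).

The pitches G-Bb-D form a minor triad rooted on G.
G is the first degree of G major. This is the minor tonic, borrowed from the parallel minor.

i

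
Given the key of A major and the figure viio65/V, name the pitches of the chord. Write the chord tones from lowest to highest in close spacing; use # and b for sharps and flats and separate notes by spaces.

The slash marks an applied leading-tone chord: viio of V. In A major, V is E, so the leading tone to it is D#, a half step below.
Building a fully diminished seventh chord on D# gives D#-F#-A-C.
The figured bass 65 indicates first inversion, placing the third (F#) in the bass: F#-A-C-D#.

F# A C D#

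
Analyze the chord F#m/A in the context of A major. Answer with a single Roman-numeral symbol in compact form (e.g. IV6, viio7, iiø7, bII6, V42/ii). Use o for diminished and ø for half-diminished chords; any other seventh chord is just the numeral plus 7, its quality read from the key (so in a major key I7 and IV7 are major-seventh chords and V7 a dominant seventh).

The pitches F#-A-C# form a minor triad rooted on F#.
In A major, F# is the submediant; the diatonic minor triad there is vi.
With A in the bass the chord is in first inversion, so the figured bass is 6.

vi6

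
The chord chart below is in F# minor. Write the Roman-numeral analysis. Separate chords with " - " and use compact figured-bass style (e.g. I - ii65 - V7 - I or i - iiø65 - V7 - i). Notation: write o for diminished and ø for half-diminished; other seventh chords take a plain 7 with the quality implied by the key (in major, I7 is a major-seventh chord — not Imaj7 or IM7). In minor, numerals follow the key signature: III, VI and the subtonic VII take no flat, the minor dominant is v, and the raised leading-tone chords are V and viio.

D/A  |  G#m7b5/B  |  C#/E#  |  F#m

D/A: major triad on D = scale degree 6 → VI64.
G#m7b5/B: half-diminished seventh chord on G# = scale degree 2 → iiø65.
C#/E#: root C# is the dominant; major triad there is V6.
F#m: minor triad on F# = scale degree 1 → i.

VI64 - iiø65 - V6 - i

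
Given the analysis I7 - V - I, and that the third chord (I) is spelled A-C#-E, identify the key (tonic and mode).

A major

I is given as A-C#-E — a major triad with root A.
If A is scale degree 1 and the mode makes that degree carry a major triad, the tonic is A and the mode is major.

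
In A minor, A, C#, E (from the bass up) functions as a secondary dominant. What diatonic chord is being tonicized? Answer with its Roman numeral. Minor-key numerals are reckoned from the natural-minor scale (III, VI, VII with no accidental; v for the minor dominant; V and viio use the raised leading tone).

The chord is a major triad on A.
A dominant resolves down a perfect fifth: A → D. In A minor, D is scale degree 4, i.e. iv.

iv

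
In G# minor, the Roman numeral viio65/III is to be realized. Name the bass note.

C#

The applied chord viio65/III is rooted on A#: A#-C#-E-G.
The figure 65 means first inversion — the third is in the bass.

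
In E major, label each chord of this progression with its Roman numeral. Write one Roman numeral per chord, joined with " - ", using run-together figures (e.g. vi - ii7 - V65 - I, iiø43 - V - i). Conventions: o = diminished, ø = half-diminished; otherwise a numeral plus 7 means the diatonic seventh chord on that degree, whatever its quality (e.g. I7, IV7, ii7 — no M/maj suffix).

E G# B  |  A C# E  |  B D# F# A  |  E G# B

I - IV - V7 - I

E-G#-B: major triad on E = scale degree 1 → I.
A-C#-E has root A, degree 4 in E major, so IV.
B-D#-F#-A has root B, degree 5 in E major, so V7.
E-G#-B has root E, degree 1 in E major, so I.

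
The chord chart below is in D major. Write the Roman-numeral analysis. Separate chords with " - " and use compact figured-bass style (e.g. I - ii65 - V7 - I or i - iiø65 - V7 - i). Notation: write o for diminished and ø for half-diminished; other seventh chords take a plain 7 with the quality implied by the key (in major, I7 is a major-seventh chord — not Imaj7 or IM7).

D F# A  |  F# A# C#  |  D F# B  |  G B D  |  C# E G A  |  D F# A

D-F#-A: major triad on D = scale degree 1 → I.
F#-A#-C# is the secondary dominant of vi (major triad on F#): V/vi.
D-F#-B has root B, degree 6 in D major, so vi6.
G-B-D has root G, degree 4 in D major, so IV.
C#-E-G-A has root A, degree 5 in D major, so V65.
D-F#-A: major triad on D = scale degree 1 → I.

I - V/vi - vi6 - IV - V65 - I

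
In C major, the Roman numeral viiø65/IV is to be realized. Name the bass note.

G

The applied chord viiø65/IV is rooted on E: E-G-Bb-D.
The figure 65 means first inversion — the third is in the bass.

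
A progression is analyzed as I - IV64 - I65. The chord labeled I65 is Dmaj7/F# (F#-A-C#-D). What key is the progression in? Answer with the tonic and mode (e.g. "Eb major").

D major

I65 is given as F#-A-C#-D — a major seventh chord with root D.
If D is scale degree 1 and the mode makes that degree carry a major seventh chord, the tonic is D and the mode is major.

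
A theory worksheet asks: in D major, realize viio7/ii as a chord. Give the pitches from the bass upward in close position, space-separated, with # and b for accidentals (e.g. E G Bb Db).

D# F# A C

viio7/ii is a secondary leading-tone chord. The target ii is E in D major; the applied chord is rooted a semitone below, on D#.
Building a fully diminished seventh chord on D# gives D#-F#-A-C.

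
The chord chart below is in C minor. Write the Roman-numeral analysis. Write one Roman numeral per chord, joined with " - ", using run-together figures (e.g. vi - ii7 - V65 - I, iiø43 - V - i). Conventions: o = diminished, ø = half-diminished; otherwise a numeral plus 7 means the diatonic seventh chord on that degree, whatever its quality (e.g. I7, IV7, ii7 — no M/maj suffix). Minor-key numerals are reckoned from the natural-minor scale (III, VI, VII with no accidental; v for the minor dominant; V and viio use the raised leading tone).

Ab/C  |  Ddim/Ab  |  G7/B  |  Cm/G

VI6 - iio64 - V65 - i64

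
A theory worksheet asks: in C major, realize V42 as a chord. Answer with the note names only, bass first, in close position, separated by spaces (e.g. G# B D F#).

F G B D

The numeral's case and figure indicate a dominant seventh chord. In C major its root, scale degree 5, is G.
Stacking thirds from G gives G-B-D-F.
The figured bass 42 indicates third inversion, placing the seventh (F) in the bass: F-G-B-D.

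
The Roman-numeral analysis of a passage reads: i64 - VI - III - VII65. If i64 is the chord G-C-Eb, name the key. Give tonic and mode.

The anchor chord is a minor triad on C, labeled i64.
If C is scale degree 1 and the mode makes that degree carry a minor triad, the tonic is C and the mode is minor.

C minor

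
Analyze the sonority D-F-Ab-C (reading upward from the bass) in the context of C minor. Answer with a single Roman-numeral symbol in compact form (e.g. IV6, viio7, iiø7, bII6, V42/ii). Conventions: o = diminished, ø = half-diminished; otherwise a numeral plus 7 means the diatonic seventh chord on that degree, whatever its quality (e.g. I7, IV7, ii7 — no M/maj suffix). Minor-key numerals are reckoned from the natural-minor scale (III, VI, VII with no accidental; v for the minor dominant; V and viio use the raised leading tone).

Stacked in thirds the chord is D-F-Ab-C: a half-diminished seventh chord on D.
In C minor, D is the supertonic; the diatonic half-diminished seventh chord there is iiø7.

iiø7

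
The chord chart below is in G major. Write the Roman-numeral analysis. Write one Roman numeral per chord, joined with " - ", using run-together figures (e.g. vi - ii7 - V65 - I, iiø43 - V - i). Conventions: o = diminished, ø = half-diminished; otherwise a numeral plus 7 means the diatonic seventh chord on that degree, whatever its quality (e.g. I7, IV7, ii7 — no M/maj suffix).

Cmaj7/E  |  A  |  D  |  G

IV65 - V/V - V - I

Cmaj7/E has root C, degree 4 in G major, so IV65.
A: a major triad on A, the applied dominant of V → V/V.
D: root D is the dominant; major triad there is V.
G: major triad on G = scale degree 1 → I.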